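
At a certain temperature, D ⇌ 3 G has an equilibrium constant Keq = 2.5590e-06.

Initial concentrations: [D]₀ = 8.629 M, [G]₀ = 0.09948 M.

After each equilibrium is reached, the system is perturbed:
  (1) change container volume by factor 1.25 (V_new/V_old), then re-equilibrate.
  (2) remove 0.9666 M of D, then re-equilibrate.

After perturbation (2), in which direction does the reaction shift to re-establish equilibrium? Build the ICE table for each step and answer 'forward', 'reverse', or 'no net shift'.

Q₀ = 1.1409e-04 vs Keq = 2.5590e-06 ⇒ Q>K, reverse
Step 1:
                  D         G
  Initial     8.629   0.09948
  Change     0.0238   -0.0714
  Equil       8.653   0.02808
  solve Keq expr → x = -0.0238; check Q = 2.5590e-06
Then change container volume by factor 1.25 (V_new/V_old).
Step 2:
                  D         G
  Initial     6.922   0.02246
  Change  -0.001201  0.003602
  Equil       6.921   0.02607
  solve Keq expr → x = 0.001201; check Q = 2.5590e-06
Then remove 0.9666 M of D.
Step 3:
                  D         G
  Initial     5.954   0.02607
  Change  4.2474e-04 -0.001274
  Equil       5.955   0.02479
  solve Keq expr → x = -4.2474e-04; check Q = 2.5590e-06

Direction: reverse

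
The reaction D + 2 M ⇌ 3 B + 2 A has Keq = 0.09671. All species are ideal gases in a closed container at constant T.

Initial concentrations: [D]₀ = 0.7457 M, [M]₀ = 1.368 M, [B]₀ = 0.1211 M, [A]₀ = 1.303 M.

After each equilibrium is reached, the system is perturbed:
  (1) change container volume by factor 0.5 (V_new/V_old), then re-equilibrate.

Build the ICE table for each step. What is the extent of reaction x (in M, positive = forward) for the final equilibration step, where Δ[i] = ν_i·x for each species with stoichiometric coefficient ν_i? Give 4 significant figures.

x = -0.07326 M

Q₀ = 0.002161 vs Keq = 0.09671 ⇒ Q<K, forward
Step 1:
                   D          M          B          A
  init        0.7457      1.368     0.1211      1.303
  Δ         -0.07785    -0.1557     0.2336     0.1557
  eq          0.6678      1.212     0.3547      1.459
  solve Keq expr → x = 0.07785; check Q = 0.09671
Then change container volume by factor 0.5 (V_new/V_old).
Step 2:
                   D          M          B          A
  init         1.336      2.425     0.7093      2.917
  Δ          0.07326     0.1465    -0.2198    -0.1465
  eq           1.409      2.571     0.4895      2.771
  solve Keq expr → x = -0.07326; check Q = 0.09671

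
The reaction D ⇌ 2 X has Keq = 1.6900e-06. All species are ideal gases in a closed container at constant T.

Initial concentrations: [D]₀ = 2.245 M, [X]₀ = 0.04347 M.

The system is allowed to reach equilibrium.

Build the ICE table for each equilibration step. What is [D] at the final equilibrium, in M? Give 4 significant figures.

[D]_eq = 2.266 M

Q₀ = 8.4171e-04 vs Keq = 1.6900e-06 ⇒ Q>K, reverse
Step 1:
                  D         X
  init        2.245   0.04347
  Δ         0.02076  -0.04151
  eq          2.266  0.001957
  solve Keq expr → x = -0.02076; check Q = 1.6900e-06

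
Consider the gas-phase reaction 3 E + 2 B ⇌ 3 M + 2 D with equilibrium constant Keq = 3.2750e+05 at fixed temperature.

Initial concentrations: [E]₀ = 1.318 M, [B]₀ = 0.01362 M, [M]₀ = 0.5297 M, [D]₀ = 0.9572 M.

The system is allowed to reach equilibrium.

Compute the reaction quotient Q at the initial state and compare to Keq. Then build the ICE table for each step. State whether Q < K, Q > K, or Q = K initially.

Q₀ = 320.6 vs Keq = 3.2750e+05 ⇒ Q<K, forward
Step 1:
                   E          B          M          D
  I            1.318    0.01362     0.5297     0.9572
  C         -0.01973   -0.01315    0.01973    0.01315
  E            1.298 4.6682e-04     0.5494     0.9704
  solve Keq expr → x = 0.006577; check Q = 3.2750e+05

Q₀ = 320.6; Q < K (proceeds forward)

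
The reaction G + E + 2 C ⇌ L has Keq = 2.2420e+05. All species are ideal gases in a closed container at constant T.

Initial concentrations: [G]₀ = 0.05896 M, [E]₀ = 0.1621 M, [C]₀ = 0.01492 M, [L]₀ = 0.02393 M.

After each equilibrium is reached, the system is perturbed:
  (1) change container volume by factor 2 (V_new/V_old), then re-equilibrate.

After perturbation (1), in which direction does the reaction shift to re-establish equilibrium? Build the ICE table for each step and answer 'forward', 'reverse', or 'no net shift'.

Direction: reverse

Q₀ = 1.1248e+04 vs Keq = 2.2420e+05 ⇒ Q<K, forward
Step 1:
                   G          E          C          L
  init       0.05896     0.1621    0.01492    0.02393
  Δ        -0.005481  -0.005481   -0.01096   0.005481
  eq         0.05348     0.1566   0.003958    0.02941
  solve Keq expr → x = 0.005481; check Q = 2.2420e+05
Then change container volume by factor 2 (V_new/V_old).
Step 2:
                   G          E          C          L
  init       0.02674    0.07831   0.001979    0.01471
  Δ         0.001558   0.001558   0.003115  -0.001558
  eq          0.0283    0.07987   0.005094    0.01315
  solve Keq expr → x = -0.001558; check Q = 2.2420e+05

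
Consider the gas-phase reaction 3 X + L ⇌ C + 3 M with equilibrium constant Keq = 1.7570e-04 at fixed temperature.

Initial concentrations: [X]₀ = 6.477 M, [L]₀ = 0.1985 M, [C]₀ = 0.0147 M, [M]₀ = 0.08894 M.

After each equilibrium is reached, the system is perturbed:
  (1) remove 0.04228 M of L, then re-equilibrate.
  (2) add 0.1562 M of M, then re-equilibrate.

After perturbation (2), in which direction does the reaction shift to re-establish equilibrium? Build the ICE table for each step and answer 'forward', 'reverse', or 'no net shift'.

Direction: reverse

Q₀ = 1.9175e-07 vs Keq = 1.7570e-04 ⇒ Q<K, forward
Step 1:
                  X         L         C         M
  init        6.477    0.1985    0.0147   0.08894
  Δ          -0.266  -0.08867   0.08867     0.266
  eq          6.211    0.1098    0.1034     0.355
  solve Keq expr → x = 0.08867; check Q = 1.7570e-04
Then remove 0.04228 M of L.
Step 2:
                  X         L         C         M
  init        6.211   0.06755    0.1034     0.355
  Δ         0.02812  0.009372 -0.009372  -0.02812
  eq          6.239   0.07692     0.094    0.3268
  solve Keq expr → x = -0.009372; check Q = 1.7570e-04
Then add 0.1562 M of M.
Step 3:
                  X         L         C         M
  init        6.239   0.07692     0.094     0.483
  Δ         0.07746   0.02582  -0.02582  -0.07746
  eq          6.317    0.1027   0.06818    0.4056
  solve Keq expr → x = -0.02582; check Q = 1.7570e-04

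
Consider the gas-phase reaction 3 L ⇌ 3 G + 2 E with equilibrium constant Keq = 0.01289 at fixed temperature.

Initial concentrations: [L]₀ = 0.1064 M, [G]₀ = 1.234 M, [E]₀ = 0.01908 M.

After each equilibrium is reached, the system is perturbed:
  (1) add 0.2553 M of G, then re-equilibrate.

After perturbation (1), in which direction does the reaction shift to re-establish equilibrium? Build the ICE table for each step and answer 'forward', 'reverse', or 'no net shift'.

Q₀ = 0.5679 vs Keq = 0.01289 ⇒ Q>K, reverse
Step 1:
                  L         G         E
  init       0.1064     1.234   0.01908
  Δ         0.02269  -0.02269  -0.01513
  eq         0.1291     1.211   0.00395
  solve Keq expr → x = -0.007565; check Q = 0.01289
Then add 0.2553 M of G.
Step 2:
                  L         G         E
  init       0.1291     1.467   0.00395
  Δ        0.001399 -0.001399 -9.3251e-04
  eq         0.1305     1.465  0.003018
  solve Keq expr → x = -4.6625e-04; check Q = 0.01289

Direction: reverse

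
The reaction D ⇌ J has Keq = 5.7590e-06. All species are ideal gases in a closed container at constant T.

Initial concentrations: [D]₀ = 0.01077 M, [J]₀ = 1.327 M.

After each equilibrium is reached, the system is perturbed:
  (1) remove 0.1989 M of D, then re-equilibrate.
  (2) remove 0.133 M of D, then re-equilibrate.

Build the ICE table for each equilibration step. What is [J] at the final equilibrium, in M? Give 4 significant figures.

Q₀ = 123.2 vs Keq = 5.7590e-06 ⇒ Q>K, reverse
Step 1:
                    D           J
  I           0.01077       1.327
  C             1.327      -1.327
  E             1.338  7.7042e-06
  solve Keq expr → x = -1.327; check Q = 5.7590e-06
Then remove 0.1989 M of D.
Step 2:
                    D           J
  I             1.139  7.7042e-06
  C        1.1455e-06 -1.1455e-06
  E             1.139  6.5587e-06
  solve Keq expr → x = -1.1455e-06; check Q = 5.7590e-06
Then remove 0.133 M of D.
Step 3:
                    D           J
  I             1.006  6.5587e-06
  C        7.6594e-07 -7.6594e-07
  E             1.006  5.7928e-06
  solve Keq expr → x = -7.6594e-07; check Q = 5.7590e-06

[J]_eq = 5.7928e-06 M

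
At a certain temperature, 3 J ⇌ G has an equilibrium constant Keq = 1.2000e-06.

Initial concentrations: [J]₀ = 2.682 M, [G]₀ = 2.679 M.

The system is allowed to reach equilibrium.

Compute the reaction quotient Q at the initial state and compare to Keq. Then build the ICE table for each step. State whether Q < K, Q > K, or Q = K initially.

Q₀ = 0.1389; Q > K (proceeds reverse)

Q₀ = 0.1389 vs Keq = 1.2000e-06 ⇒ Q>K, reverse
Step 1:
                    J           G
  Initial       2.682       2.679
  Change        8.033      -2.678
  Equil         10.71    0.001476
  solve Keq expr → x = -2.678; check Q = 1.2000e-06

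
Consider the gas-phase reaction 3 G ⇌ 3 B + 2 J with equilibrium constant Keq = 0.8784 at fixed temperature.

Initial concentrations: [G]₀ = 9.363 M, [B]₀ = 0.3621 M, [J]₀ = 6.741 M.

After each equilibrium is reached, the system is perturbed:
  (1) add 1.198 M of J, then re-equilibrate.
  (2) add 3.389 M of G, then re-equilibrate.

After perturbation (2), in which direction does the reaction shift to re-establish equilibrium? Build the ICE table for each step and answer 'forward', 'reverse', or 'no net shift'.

Direction: forward

Q₀ = 0.002628 vs Keq = 0.8784 ⇒ Q<K, forward
Step 1:
                  G         B         J
  I           9.363    0.3621     6.741
  C          -1.546     1.546     1.031
  E           7.817     1.908     7.772
  solve Keq expr → x = 0.5153; check Q = 0.8784
Then add 1.198 M of J.
Step 2:
                  G         B         J
  I           7.817     1.908      8.97
  C          0.1328   -0.1328  -0.08851
  E            7.95     1.775     8.881
  solve Keq expr → x = -0.04426; check Q = 0.8784
Then add 3.389 M of G.
Step 3:
                  G         B         J
  I           11.34     1.775     8.881
  C         -0.5649    0.5649    0.3766
  E           10.77      2.34     9.258
  solve Keq expr → x = 0.1883; check Q = 0.8784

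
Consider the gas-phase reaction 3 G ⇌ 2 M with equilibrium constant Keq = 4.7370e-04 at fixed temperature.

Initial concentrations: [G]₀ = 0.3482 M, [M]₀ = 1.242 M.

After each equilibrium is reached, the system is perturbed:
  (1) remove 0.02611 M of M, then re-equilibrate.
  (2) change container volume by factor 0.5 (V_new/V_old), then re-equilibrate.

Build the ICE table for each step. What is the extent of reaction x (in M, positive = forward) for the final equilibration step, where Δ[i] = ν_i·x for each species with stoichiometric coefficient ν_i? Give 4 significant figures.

Q₀ = 36.54 vs Keq = 4.7370e-04 ⇒ Q>K, reverse
Step 1:
                   G          M
  Initial     0.3482      1.242
  Change       1.763     -1.175
  Equil        2.111    0.06676
  solve Keq expr → x = -0.5876; check Q = 4.7370e-04
Then remove 0.02611 M of M.
Step 2:
                   G          M
  Initial      2.111    0.04065
  Change    -0.03657    0.02438
  Equil        2.074    0.06503
  solve Keq expr → x = 0.01219; check Q = 4.7370e-04
Then change container volume by factor 0.5 (V_new/V_old).
Step 3:
                   G          M
  Initial      4.149     0.1301
  Change    -0.07351    0.04901
  Equil        4.075     0.1791
  solve Keq expr → x = 0.0245; check Q = 4.7370e-04

x = 0.0245 M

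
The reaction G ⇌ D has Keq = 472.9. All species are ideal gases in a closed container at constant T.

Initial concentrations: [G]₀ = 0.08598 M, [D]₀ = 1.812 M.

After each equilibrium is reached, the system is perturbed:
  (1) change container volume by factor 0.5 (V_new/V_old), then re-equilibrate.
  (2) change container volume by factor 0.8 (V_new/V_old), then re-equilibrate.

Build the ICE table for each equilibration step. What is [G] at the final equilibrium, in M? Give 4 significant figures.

Q₀ = 21.07 vs Keq = 472.9 ⇒ Q<K, forward
Step 1:
                    G           D
  Initial     0.08598       1.812
  Change     -0.08197     0.08197
  Equil      0.004005       1.894
  solve Keq expr → x = 0.08197; check Q = 472.9
Then change container volume by factor 0.5 (V_new/V_old).
Step 2:
                    G           D
  Initial     0.00801       3.788
  Change            0           0
  Equil       0.00801       3.788
  solve Keq expr → x = 0; check Q = 472.9
Then change container volume by factor 0.8 (V_new/V_old).
Step 3:
                    G           D
  Initial     0.01001       4.735
  Change            0           0
  Equil       0.01001       4.735
  solve Keq expr → x = 0; check Q = 472.9

[G]_eq = 0.01001 M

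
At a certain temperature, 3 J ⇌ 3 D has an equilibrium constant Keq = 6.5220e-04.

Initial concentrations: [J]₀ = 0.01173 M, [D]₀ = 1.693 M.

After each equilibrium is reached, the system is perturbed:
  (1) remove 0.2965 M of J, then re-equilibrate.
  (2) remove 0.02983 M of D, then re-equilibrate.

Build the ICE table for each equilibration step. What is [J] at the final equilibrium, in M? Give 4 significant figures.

Q₀ = 3.0066e+06 vs Keq = 6.5220e-04 ⇒ Q>K, reverse
Step 1:
                   J          D
  Initial    0.01173      1.693
  Change       1.557     -1.557
  Equil        1.569      0.136
  solve Keq expr → x = -0.519; check Q = 6.5220e-04
Then remove 0.2965 M of J.
Step 2:
                   J          D
  Initial      1.272      0.136
  Change     0.02366   -0.02366
  Equil        1.296     0.1124
  solve Keq expr → x = -0.007887; check Q = 6.5220e-04
Then remove 0.02983 M of D.
Step 3:
                   J          D
  Initial      1.296    0.08255
  Change    -0.02745    0.02745
  Equil        1.268       0.11
  solve Keq expr → x = 0.00915; check Q = 6.5220e-04

[J]_eq = 1.268 M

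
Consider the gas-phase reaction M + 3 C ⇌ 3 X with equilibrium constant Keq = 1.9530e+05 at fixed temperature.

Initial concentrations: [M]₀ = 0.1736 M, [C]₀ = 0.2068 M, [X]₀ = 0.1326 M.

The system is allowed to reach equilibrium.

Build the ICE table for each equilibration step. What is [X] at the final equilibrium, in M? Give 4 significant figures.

Q₀ = 1.519 vs Keq = 1.9530e+05 ⇒ Q<K, forward
Step 1:
                    M           C           X
  Initial      0.1736      0.2068      0.1326
  Change     -0.06499      -0.195       0.195
  Equil        0.1086     0.01183      0.3276
  solve Keq expr → x = 0.06499; check Q = 1.9530e+05

[X]_eq = 0.3276 M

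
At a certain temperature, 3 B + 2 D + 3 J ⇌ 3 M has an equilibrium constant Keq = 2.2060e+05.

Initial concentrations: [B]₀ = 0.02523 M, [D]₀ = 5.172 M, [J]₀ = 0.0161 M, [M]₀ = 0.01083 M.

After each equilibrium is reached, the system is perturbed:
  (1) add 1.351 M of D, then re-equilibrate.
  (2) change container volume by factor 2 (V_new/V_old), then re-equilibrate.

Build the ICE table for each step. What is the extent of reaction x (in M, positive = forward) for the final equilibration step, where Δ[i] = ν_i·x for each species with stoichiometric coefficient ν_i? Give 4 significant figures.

x = -8.4505e-04 M

Q₀ = 708.5 vs Keq = 2.2060e+05 ⇒ Q<K, forward
Step 1:
                   B          D          J          M
  I          0.02523      5.172     0.0161    0.01083
  C        -0.009189  -0.006126  -0.009189   0.009189
  E          0.01604      5.166   0.006911    0.02002
  solve Keq expr → x = 0.003063; check Q = 2.2060e+05
Then add 1.351 M of D.
Step 2:
                   B          D          J          M
  I          0.01604      6.517   0.006911    0.02002
  C       -5.8664e-04 -3.9109e-04 -5.8664e-04 5.8664e-04
  E          0.01545      6.516   0.006325    0.02061
  solve Keq expr → x = 1.9555e-04; check Q = 2.2060e+05
Then change container volume by factor 2 (V_new/V_old).
Step 3:
                   B          D          J          M
  I         0.007727      3.258   0.003162     0.0103
  C         0.002535    0.00169   0.002535  -0.002535
  E          0.01026       3.26   0.005698   0.007767
  solve Keq expr → x = -8.4505e-04; check Q = 2.2060e+05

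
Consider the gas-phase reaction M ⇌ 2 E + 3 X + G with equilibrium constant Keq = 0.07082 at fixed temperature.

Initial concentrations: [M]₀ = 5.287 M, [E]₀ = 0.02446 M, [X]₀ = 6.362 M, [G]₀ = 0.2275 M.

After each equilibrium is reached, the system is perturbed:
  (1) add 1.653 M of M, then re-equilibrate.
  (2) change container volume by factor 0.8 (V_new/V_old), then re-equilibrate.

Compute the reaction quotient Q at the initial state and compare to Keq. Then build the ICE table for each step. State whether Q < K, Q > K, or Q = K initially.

Q₀ = 0.006629 vs Keq = 0.07082 ⇒ Q<K, forward
Step 1:
                    M           E           X           G
  I             5.287     0.02446       6.362      0.2275
  C          -0.02497     0.04993      0.0749     0.02497
  E             5.262     0.07439       6.437      0.2525
  solve Keq expr → x = 0.02497; check Q = 0.07082
Then add 1.653 M of M.
Step 2:
                    M           E           X           G
  I             6.915     0.07439       6.437      0.2525
  C         -0.004879    0.009759     0.01464    0.004879
  E              6.91     0.08415       6.452      0.2573
  solve Keq expr → x = 0.004879; check Q = 0.07082
Then change container volume by factor 0.8 (V_new/V_old).
Step 3:
                    M           E           X           G
  I             8.638      0.1052       8.064      0.3217
  C           0.02104    -0.04209    -0.06313    -0.02104
  E             8.659      0.0631       8.001      0.3006
  solve Keq expr → x = -0.02104; check Q = 0.07082

Q₀ = 0.006629; Q < K (proceeds forward)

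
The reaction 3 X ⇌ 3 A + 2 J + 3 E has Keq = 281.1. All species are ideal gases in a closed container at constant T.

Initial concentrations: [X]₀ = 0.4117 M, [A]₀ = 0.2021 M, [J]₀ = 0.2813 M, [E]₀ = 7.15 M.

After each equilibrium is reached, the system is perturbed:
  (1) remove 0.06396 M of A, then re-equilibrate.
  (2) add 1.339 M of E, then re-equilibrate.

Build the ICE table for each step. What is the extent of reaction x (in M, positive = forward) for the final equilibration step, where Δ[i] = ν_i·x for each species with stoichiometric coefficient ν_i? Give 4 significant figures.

Q₀ = 3.421 vs Keq = 281.1 ⇒ Q<K, forward
Step 1:
                   X          A          J          E
  init        0.4117     0.2021     0.2813       7.15
  Δ          -0.1795     0.1795     0.1197     0.1795
  eq          0.2322     0.3816      0.401       7.33
  solve Keq expr → x = 0.05984; check Q = 281.1
Then remove 0.06396 M of A.
Step 2:
                   X          A          J          E
  init        0.2322     0.3177      0.401       7.33
  Δ         -0.02088    0.02088    0.01392    0.02088
  eq          0.2113     0.3385     0.4149       7.35
  solve Keq expr → x = 0.006958; check Q = 281.1
Then add 1.339 M of E.
Step 3:
                   X          A          J          E
  init        0.2113     0.3385     0.4149      8.689
  Δ          0.01907   -0.01907   -0.01271   -0.01907
  eq          0.2304     0.3195     0.4022       8.67
  solve Keq expr → x = -0.006357; check Q = 281.1

x = -0.006357 M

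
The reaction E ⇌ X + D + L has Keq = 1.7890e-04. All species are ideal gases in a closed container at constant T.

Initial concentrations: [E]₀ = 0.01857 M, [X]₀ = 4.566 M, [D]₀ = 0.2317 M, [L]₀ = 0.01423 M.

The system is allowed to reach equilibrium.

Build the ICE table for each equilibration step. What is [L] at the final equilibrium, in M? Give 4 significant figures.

[L]_eq = 5.9267e-06 M

Q₀ = 0.8107 vs Keq = 1.7890e-04 ⇒ Q>K, reverse
Step 1:
                  E         X         D         L
  Initial   0.01857     4.566    0.2317   0.01423
  Change    0.01422  -0.01422  -0.01422  -0.01422
  Equil     0.03279     4.552    0.2175 5.9267e-06
  solve Keq expr → x = -0.01422; check Q = 1.7890e-04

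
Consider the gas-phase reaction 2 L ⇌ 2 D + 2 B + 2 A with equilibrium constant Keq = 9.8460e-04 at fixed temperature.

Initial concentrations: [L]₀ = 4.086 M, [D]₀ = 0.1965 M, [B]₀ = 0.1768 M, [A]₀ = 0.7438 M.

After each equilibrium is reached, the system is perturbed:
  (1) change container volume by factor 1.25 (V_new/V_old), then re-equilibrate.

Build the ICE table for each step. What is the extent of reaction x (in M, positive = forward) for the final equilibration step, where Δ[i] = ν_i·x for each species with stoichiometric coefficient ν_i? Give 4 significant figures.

Q₀ = 3.9995e-05 vs Keq = 9.8460e-04 ⇒ Q<K, forward
Step 1:
                    L           D           B           A
  Initial       4.086      0.1965      0.1768      0.7438
  Change      -0.1782      0.1782      0.1782      0.1782
  Equil         3.908      0.3747       0.355       0.922
  solve Keq expr → x = 0.08909; check Q = 9.8460e-04
Then change container volume by factor 1.25 (V_new/V_old).
Step 2:
                    L           D           B           A
  Initial       3.126      0.2997       0.284      0.7376
  Change     -0.05651     0.05651     0.05651     0.05651
  Equil          3.07      0.3563      0.3405      0.7941
  solve Keq expr → x = 0.02826; check Q = 9.8460e-04

x = 0.02826 M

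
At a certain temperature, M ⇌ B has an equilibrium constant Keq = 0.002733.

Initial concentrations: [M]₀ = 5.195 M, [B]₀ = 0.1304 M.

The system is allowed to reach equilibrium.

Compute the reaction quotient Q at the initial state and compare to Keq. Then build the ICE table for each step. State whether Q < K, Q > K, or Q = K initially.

Q₀ = 0.0251; Q > K (proceeds reverse)

Q₀ = 0.0251 vs Keq = 0.002733 ⇒ Q>K, reverse
Step 1:
                   M          B
  I            5.195     0.1304
  C           0.1159    -0.1159
  E            5.311    0.01451
  solve Keq expr → x = -0.1159; check Q = 0.002733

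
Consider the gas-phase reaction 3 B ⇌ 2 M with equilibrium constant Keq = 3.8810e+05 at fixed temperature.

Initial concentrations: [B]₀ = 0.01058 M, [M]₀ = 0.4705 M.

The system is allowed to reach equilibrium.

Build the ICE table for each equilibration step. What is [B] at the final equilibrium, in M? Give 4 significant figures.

Q₀ = 1.8692e+05 vs Keq = 3.8810e+05 ⇒ Q<K, forward
Step 1:
                   B          M
  Initial    0.01058     0.4705
  Change   -0.002269   0.001513
  Equil     0.008311      0.472
  solve Keq expr → x = 7.5633e-04; check Q = 3.8810e+05

[B]_eq = 0.008311 M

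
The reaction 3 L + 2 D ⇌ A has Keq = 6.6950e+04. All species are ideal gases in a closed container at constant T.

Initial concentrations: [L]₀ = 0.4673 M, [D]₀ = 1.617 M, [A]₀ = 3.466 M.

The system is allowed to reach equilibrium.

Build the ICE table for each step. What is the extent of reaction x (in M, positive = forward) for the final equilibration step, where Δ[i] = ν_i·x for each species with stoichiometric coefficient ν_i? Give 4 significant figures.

Q₀ = 12.99 vs Keq = 6.6950e+04 ⇒ Q<K, forward
Step 1:
                   L          D          A
  init        0.4673      1.617      3.466
  Δ           -0.436    -0.2907     0.1453
  eq          0.0313      1.326      3.611
  solve Keq expr → x = 0.1453; check Q = 6.6950e+04

x = 0.1453 M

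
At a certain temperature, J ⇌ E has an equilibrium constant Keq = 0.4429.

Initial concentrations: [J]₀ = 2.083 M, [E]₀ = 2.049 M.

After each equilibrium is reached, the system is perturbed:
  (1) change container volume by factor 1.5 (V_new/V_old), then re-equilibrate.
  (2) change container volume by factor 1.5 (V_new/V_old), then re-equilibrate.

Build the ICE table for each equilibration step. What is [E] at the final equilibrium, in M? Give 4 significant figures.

Q₀ = 0.9837 vs Keq = 0.4429 ⇒ Q>K, reverse
Step 1:
                    J           E
  init          2.083       2.049
  Δ            0.7807     -0.7807
  eq            2.864       1.268
  solve Keq expr → x = -0.7807; check Q = 0.4429
Then change container volume by factor 1.5 (V_new/V_old).
Step 2:
                    J           E
  init          1.909      0.8455
  Δ                 0           0
  eq            1.909      0.8455
  solve Keq expr → x = 0; check Q = 0.4429
Then change container volume by factor 1.5 (V_new/V_old).
Step 3:
                    J           E
  init          1.273      0.5637
  Δ                 0           0
  eq            1.273      0.5637
  solve Keq expr → x = 0; check Q = 0.4429

[E]_eq = 0.5637 M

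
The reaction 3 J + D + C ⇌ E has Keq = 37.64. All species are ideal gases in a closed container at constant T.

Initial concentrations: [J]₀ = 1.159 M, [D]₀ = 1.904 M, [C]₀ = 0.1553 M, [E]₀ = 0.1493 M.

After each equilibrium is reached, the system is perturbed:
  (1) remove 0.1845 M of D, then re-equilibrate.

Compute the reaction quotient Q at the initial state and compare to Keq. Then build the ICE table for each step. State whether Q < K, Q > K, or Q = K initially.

Q₀ = 0.3243 vs Keq = 37.64 ⇒ Q<K, forward
Step 1:
                    J           D           C           E
  init          1.159       1.904      0.1553      0.1493
  Δ           -0.4314     -0.1438     -0.1438      0.1438
  eq           0.7276        1.76     0.01149      0.2931
  solve Keq expr → x = 0.1438; check Q = 37.64
Then remove 0.1845 M of D.
Step 2:
                    J           D           C           E
  init         0.7276       1.576     0.01149      0.2931
  Δ          0.003339    0.001113    0.001113   -0.001113
  eq           0.7309       1.577      0.0126       0.292
  solve Keq expr → x = -0.001113; check Q = 37.64

Q₀ = 0.3243; Q < K (proceeds forward)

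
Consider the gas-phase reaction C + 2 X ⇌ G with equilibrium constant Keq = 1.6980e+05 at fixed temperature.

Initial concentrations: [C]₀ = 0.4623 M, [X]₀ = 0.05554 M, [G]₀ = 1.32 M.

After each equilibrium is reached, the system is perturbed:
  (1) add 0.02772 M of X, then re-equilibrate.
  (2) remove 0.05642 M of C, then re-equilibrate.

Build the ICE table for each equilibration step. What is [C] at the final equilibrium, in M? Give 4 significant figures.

[C]_eq = 0.3666 M

Q₀ = 925.6 vs Keq = 1.6980e+05 ⇒ Q<K, forward
Step 1:
                  C         X         G
  init       0.4623   0.05554      1.32
  Δ        -0.02564  -0.05128   0.02564
  eq         0.4367   0.00426     1.346
  solve Keq expr → x = 0.02564; check Q = 1.6980e+05
Then add 0.02772 M of X.
Step 2:
                  C         X         G
  init       0.4367   0.03198     1.346
  Δ        -0.01381  -0.02763   0.01381
  eq         0.4228  0.004351     1.359
  solve Keq expr → x = 0.01381; check Q = 1.6980e+05
Then remove 0.05642 M of C.
Step 3:
                  C         X         G
  init       0.3664  0.004351     1.359
  Δ       1.6085e-04 3.2171e-04 -1.6085e-04
  eq         0.3666  0.004673     1.359
  solve Keq expr → x = -1.6085e-04; check Q = 1.6980e+05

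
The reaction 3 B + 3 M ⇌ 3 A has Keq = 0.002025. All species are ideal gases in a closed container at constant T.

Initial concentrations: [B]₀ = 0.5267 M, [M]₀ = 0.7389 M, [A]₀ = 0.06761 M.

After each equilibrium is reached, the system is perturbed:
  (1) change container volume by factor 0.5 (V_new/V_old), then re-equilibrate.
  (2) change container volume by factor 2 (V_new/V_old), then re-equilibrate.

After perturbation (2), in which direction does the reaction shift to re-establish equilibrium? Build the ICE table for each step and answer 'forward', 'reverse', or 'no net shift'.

Direction: reverse

Q₀ = 0.005243 vs Keq = 0.002025 ⇒ Q>K, reverse
Step 1:
                  B         M         A
  init       0.5267    0.7389   0.06761
  Δ         0.01581   0.01581  -0.01581
  eq         0.5425    0.7547    0.0518
  solve Keq expr → x = -0.00527; check Q = 0.002025
Then change container volume by factor 0.5 (V_new/V_old).
Step 2:
                  B         M         A
  init        1.085     1.509    0.1036
  Δ        -0.07859  -0.07859   0.07859
  eq          1.006     1.431    0.1822
  solve Keq expr → x = 0.0262; check Q = 0.002025
Then change container volume by factor 2 (V_new/V_old).
Step 3:
                  B         M         A
  init       0.5032    0.7154   0.09109
  Δ         0.03929   0.03929  -0.03929
  eq         0.5425    0.7547    0.0518
  solve Keq expr → x = -0.0131; check Q = 0.002025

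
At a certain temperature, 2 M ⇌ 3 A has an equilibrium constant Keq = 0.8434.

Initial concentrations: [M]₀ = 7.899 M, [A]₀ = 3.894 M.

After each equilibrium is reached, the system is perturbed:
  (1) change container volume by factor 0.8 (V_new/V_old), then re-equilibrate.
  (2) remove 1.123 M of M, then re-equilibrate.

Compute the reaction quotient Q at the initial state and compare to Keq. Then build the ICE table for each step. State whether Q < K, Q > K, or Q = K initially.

Q₀ = 0.9463 vs Keq = 0.8434 ⇒ Q>K, reverse
Step 1:
                    M           A
  I             7.899       3.894
  C           0.08076     -0.1211
  E              7.98       3.773
  solve Keq expr → x = -0.04038; check Q = 0.8434
Then change container volume by factor 0.8 (V_new/V_old).
Step 2:
                    M           A
  I             9.975       4.716
  C            0.1887      -0.283
  E             10.16       4.433
  solve Keq expr → x = -0.09434; check Q = 0.8434
Then remove 1.123 M of M.
Step 3:
                    M           A
  I              9.04       4.433
  C            0.1848     -0.2772
  E             9.225       4.156
  solve Keq expr → x = -0.0924; check Q = 0.8434

Q₀ = 0.9463; Q > K (proceeds reverse)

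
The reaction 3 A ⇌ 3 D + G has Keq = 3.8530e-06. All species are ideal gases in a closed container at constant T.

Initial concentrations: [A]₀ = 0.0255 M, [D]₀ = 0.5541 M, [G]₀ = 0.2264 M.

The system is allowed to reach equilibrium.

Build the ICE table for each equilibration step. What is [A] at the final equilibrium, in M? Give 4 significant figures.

[A]_eq = 0.5559 M

Q₀ = 2323 vs Keq = 3.8530e-06 ⇒ Q>K, reverse
Step 1:
                    A           D           G
  init         0.0255      0.5541      0.2264
  Δ            0.5304     -0.5304     -0.1768
  eq           0.5559     0.02372     0.04961
  solve Keq expr → x = -0.1768; check Q = 3.8530e-06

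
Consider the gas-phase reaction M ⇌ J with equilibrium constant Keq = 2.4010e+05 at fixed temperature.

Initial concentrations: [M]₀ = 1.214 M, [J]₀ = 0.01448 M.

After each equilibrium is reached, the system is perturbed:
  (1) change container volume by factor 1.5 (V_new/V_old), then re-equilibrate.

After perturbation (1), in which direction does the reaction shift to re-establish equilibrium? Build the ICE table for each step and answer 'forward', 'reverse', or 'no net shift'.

Direction: no net shift

Q₀ = 0.01193 vs Keq = 2.4010e+05 ⇒ Q<K, forward
Step 1:
                  M         J
  Initial     1.214   0.01448
  Change     -1.214     1.214
  Equil   5.1165e-06     1.228
  solve Keq expr → x = 1.214; check Q = 2.4010e+05
Then change container volume by factor 1.5 (V_new/V_old).
Step 2:
                  M         J
  Initial 3.4110e-06     0.819
  Change          0         0
  Equil   3.4110e-06     0.819
  solve Keq expr → x = 0; check Q = 2.4010e+05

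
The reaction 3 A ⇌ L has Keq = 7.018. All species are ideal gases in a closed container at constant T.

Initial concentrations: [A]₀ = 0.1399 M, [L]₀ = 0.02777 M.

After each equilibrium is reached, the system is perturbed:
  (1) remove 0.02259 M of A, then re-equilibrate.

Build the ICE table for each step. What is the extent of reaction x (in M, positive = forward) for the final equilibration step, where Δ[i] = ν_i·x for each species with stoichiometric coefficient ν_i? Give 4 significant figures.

Q₀ = 10.14 vs Keq = 7.018 ⇒ Q>K, reverse
Step 1:
                   A          L
  Initial     0.1399    0.02777
  Change     0.01099  -0.003662
  Equil       0.1509    0.02411
  solve Keq expr → x = -0.003662; check Q = 7.018
Then remove 0.02259 M of A.
Step 2:
                   A          L
  Initial     0.1283    0.02411
  Change     0.01297  -0.004323
  Equil       0.1413    0.01978
  solve Keq expr → x = -0.004323; check Q = 7.018

x = -0.004323 M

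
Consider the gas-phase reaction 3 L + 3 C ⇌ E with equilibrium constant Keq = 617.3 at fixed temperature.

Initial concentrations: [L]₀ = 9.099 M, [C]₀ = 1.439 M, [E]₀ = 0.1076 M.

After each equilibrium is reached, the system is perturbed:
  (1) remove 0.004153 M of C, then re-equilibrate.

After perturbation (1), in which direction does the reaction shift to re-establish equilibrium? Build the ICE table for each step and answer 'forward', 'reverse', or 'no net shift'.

Direction: reverse

Q₀ = 4.7935e-05 vs Keq = 617.3 ⇒ Q<K, forward
Step 1:
                  L         C         E
  init        9.099     1.439    0.1076
  Δ          -1.426    -1.426    0.4754
  eq          7.673   0.01279     0.583
  solve Keq expr → x = 0.4754; check Q = 617.3
Then remove 0.004153 M of C.
Step 2:
                  L         C         E
  init        7.673  0.008634     0.583
  Δ        0.004136  0.004136 -0.001379
  eq          7.677   0.01277    0.5816
  solve Keq expr → x = -0.001379; check Q = 617.3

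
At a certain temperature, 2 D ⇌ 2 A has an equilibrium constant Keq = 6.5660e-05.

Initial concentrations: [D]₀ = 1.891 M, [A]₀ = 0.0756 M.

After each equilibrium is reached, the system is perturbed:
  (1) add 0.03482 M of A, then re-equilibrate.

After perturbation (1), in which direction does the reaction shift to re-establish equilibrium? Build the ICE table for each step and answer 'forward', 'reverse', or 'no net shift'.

Direction: reverse

Q₀ = 0.001598 vs Keq = 6.5660e-05 ⇒ Q>K, reverse
Step 1:
                    D           A
  I             1.891      0.0756
  C           0.05979    -0.05979
  E             1.951     0.01581
  solve Keq expr → x = -0.0299; check Q = 6.5660e-05
Then add 0.03482 M of A.
Step 2:
                    D           A
  I             1.951     0.05063
  C           0.03454    -0.03454
  E             1.985     0.01609
  solve Keq expr → x = -0.01727; check Q = 6.5660e-05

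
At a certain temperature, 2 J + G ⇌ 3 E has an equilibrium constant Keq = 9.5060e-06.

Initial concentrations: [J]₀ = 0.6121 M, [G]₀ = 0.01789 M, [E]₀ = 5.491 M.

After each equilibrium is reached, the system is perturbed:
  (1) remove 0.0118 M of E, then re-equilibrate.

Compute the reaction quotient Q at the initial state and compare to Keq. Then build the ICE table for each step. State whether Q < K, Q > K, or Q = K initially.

Q₀ = 2.4700e+04; Q > K (proceeds reverse)

Q₀ = 2.4700e+04 vs Keq = 9.5060e-06 ⇒ Q>K, reverse
Step 1:
                   J          G          E
  Initial     0.6121    0.01789      5.491
  Change       3.616      1.808     -5.423
  Equil        4.228      1.826    0.06769
  solve Keq expr → x = -1.808; check Q = 9.5060e-06
Then remove 0.0118 M of E.
Step 2:
                   J          G          E
  Initial      4.228      1.826    0.05589
  Change   -0.007779   -0.00389    0.01167
  Equil         4.22      1.822    0.06756
  solve Keq expr → x = 0.00389; check Q = 9.5060e-06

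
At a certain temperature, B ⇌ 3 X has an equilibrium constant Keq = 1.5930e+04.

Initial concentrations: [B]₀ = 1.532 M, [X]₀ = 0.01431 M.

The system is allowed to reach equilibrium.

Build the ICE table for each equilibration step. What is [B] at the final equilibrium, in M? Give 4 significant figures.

Q₀ = 1.9128e-06 vs Keq = 1.5930e+04 ⇒ Q<K, forward
Step 1:
                  B         X
  init        1.532   0.01431
  Δ          -1.526     4.578
  eq       0.006079     4.592
  solve Keq expr → x = 1.526; check Q = 1.5930e+04

[B]_eq = 0.006079 M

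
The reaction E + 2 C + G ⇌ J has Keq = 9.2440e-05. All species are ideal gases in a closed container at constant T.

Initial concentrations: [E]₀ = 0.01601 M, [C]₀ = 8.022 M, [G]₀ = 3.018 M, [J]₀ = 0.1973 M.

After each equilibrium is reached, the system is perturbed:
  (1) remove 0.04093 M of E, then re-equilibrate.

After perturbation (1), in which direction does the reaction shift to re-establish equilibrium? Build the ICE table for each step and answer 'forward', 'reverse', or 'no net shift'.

Direction: reverse

Q₀ = 0.06345 vs Keq = 9.2440e-05 ⇒ Q>K, reverse
Step 1:
                    E           C           G           J
  Initial     0.01601       8.022       3.018      0.1973
  Change       0.1929      0.3858      0.1929     -0.1929
  Equil        0.2089       8.408       3.211    0.004384
  solve Keq expr → x = -0.1929; check Q = 9.2440e-05
Then remove 0.04093 M of E.
Step 2:
                    E           C           G           J
  Initial       0.168       8.408       3.211    0.004384
  Change   8.3887e-04    0.001678  8.3887e-04 -8.3887e-04
  Equil        0.1688        8.41       3.212    0.003545
  solve Keq expr → x = -8.3887e-04; check Q = 9.2440e-05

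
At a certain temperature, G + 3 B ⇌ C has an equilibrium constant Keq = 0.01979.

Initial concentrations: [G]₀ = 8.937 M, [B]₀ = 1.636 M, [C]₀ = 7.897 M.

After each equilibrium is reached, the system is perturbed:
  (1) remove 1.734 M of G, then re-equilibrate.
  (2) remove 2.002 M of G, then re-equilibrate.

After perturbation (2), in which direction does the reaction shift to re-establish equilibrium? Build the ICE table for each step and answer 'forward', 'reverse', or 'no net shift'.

Direction: reverse

Q₀ = 0.2018 vs Keq = 0.01979 ⇒ Q>K, reverse
Step 1:
                  G         B         C
  Initial     8.937     1.636     7.897
  Change     0.5833      1.75   -0.5833
  Equil        9.52     3.386     7.314
  solve Keq expr → x = -0.5833; check Q = 0.01979
Then remove 1.734 M of G.
Step 2:
                  G         B         C
  Initial     7.786     3.386     7.314
  Change    0.07071    0.2121  -0.07071
  Equil       7.857     3.598     7.243
  solve Keq expr → x = -0.07071; check Q = 0.01979
Then remove 2.002 M of G.
Step 3:
                  G         B         C
  Initial     5.855     3.598     7.243
  Change     0.1088    0.3265   -0.1088
  Equil       5.964     3.925     7.134
  solve Keq expr → x = -0.1088; check Q = 0.01979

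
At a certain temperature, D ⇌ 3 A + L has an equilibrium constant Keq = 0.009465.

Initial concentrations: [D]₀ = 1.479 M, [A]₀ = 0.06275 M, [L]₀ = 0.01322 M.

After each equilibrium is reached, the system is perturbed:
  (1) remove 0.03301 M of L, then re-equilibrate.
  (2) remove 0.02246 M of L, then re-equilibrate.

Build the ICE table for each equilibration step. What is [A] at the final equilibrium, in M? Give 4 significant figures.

[A]_eq = 0.4974 M

Q₀ = 2.2085e-06 vs Keq = 0.009465 ⇒ Q<K, forward
Step 1:
                  D         A         L
  I           1.479   0.06275   0.01322
  C         -0.1286    0.3857    0.1286
  E            1.35    0.4484    0.1418
  solve Keq expr → x = 0.1286; check Q = 0.009465
Then remove 0.03301 M of L.
Step 2:
                  D         A         L
  I            1.35    0.4484    0.1088
  C       -0.009123   0.02737  0.009123
  E           1.341    0.4758    0.1179
  solve Keq expr → x = 0.009123; check Q = 0.009465
Then remove 0.02246 M of L.
Step 3:
                  D         A         L
  I           1.341    0.4758   0.09542
  C       -0.007202   0.02161  0.007202
  E           1.334    0.4974    0.1026
  solve Keq expr → x = 0.007202; check Q = 0.009465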